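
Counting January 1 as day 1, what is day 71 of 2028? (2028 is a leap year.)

2028-03-11

January has 31 days (71 − 31 = 40 remain).
February has 29 days (40 − 29 = 11 remain).
11 into March → March 11.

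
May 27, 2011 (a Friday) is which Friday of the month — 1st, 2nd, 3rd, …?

4th

Day 27 falls in week ⌈27/7⌉ of the month.
Days 1–7 hold the 1st Friday, 8–14 the 2nd, 15–21 the 3rd, 22–28 the 4th, 29–31 the 5th.
27 is in the range for the 4th.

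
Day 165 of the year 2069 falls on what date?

Jan has 31 days (165 − 31 = 134 remain).
Feb has 28 days (134 − 28 = 106 remain).
Mar has 31 days (106 − 31 = 75 remain).
Apr has 30 days (75 − 30 = 45 remain).
May has 31 days (45 − 31 = 14 remain).
14 into Jun → Jun 14.

Jun 14, 2069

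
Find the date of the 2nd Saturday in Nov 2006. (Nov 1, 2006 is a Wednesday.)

Nov 11, 2006

Nov 2006 begins on a Wednesday, so the first Saturday is Nov 4 (3 days later).
The 2nd Saturday is 1 weeks later: 4 + 7 = 11.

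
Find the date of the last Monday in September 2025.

2025-09-29

The first Monday of September 2025 is September 1.
September 2025 has 30 days. Adding weeks: 1, 8, 15, 22, 29 — the last one ≤ 30 is the 29th.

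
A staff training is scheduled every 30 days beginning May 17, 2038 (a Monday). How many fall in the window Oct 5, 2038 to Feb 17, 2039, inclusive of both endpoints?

5

Occurrences land 30·i days after May 17, 2038 for i = 0, 1, 2, …
Oct 5, 2038 is 141 days after the start; 141 ÷ 30 = 4 remainder 21; since the remainder is 21, round up to i = 5. First occurrence in the window: #6 on Oct 14, 2038 (5×30 = 150 days in).
Feb 17, 2039 is 276 days after the start; 276 ÷ 30 = 9 remainder 6. Last occurrence in the window: #10 on Feb 11, 2039.
Occurrences #6 through #10: 5 in total.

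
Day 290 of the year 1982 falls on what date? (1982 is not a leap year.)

January has 31 days (290 − 31 = 259 remain).
February has 28 days (259 − 28 = 231 remain).
March has 31 days (231 − 31 = 200 remain).
April has 30 days (200 − 30 = 170 remain).
May has 31 days (170 − 31 = 139 remain).
June has 30 days (139 − 30 = 109 remain).
July has 31 days (109 − 31 = 78 remain).
August has 31 days (78 − 31 = 47 remain).
September has 30 days (47 − 30 = 17 remain).
17 into October → October 17.

17 October 1982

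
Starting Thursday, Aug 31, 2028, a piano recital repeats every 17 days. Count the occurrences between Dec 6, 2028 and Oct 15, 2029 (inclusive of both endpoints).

Occurrences land 17·i days after Aug 31, 2028 for i = 0, 1, 2, …
Dec 6, 2028 is 97 days after the start; 97 ÷ 17 = 5 remainder 12; since the remainder is 12, round up to i = 6. First occurrence in the window: #7 on Dec 11, 2028 (6×17 = 102 days in).
Oct 15, 2029 is 410 days after the start; 410 ÷ 17 = 24 remainder 2. Last occurrence in the window: #25 on Oct 13, 2029.
Occurrences #7 through #25: 19 in total.

19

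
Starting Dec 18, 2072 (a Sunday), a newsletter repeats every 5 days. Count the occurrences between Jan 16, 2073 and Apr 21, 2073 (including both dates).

Occurrences land 5·i days after Dec 18, 2072 for i = 0, 1, 2, …
Jan 16, 2073 is 29 days after the start; 29 ÷ 5 = 5 remainder 4; since the remainder is 4, round up to i = 6. First occurrence in the window: #7 on Jan 17, 2073 (6×5 = 30 days in).
Apr 21, 2073 is 124 days after the start; 124 ÷ 5 = 24 remainder 4. Last occurrence in the window: #25 on Apr 17, 2073.
Occurrences #7 through #25: 19 in total.

19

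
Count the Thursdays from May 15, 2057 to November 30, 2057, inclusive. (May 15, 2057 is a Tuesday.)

May 15, 2057 is a Tuesday; the first Thursday on or after it is May 17, 2057 (2 days later).
From May 17, 2057 to November 30, 2057: 14 + 30 + 31 + 31 + 30 + 31 + 30 = 197 days (rest of May, June, July, August, September, October, November).
197 ÷ 7 = 28 full weeks with remainder 1, so 28 more Thursdays after the first → 29.

29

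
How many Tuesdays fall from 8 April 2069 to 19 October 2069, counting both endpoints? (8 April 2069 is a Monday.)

8 April 2069 is a Monday; the first Tuesday on or after it is 9 April 2069 (1 day later).
From 9 April 2069 to 19 October 2069: 21 + 31 + 30 + 31 + 31 + 30 + 19 = 193 days (rest of April, May, June, July, August, September, October).
193 ÷ 7 = 27 full weeks with remainder 4, so 27 more Tuesdays after the first → 28.

28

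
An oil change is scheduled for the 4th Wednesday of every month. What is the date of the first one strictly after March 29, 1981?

March 1981 starts on a Sunday; its first Wednesday is the 4th, so the 4th Wednesday is the 25th — March 25, 1981.
That is not after March 29, 1981, so look at April 1981.
April 1981 starts on a Wednesday; its first Wednesday is the 1st, so the 4th Wednesday is the 22nd — April 22, 1981.

April 22, 1981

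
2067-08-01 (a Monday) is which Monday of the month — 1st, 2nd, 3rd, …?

Day 1 falls in week ⌈1/7⌉ of the month.
Days 1–7 hold the 1st Monday, 8–14 the 2nd, 15–21 the 3rd, 22–28 the 4th, 29–31 the 5th.
1 is in the range for the 1st.

1st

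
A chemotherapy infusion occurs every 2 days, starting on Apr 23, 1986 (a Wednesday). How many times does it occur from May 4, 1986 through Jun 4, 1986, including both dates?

Occurrences land 2·i days after Apr 23, 1986 for i = 0, 1, 2, …
May 4, 1986 is 11 days after the start; 11 ÷ 2 = 5 remainder 1; since the remainder is 1, round up to i = 6. First occurrence in the window: #7 on May 5, 1986 (6×2 = 12 days in).
Jun 4, 1986 is 42 days after the start; 42 ÷ 2 = 21 remainder 0. Last occurrence in the window: #22 on Jun 4, 1986.
Occurrences #7 through #22: 16 in total.

16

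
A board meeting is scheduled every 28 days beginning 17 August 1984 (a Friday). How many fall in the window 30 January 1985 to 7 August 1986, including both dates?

Occurrences land 28·i days after 17 August 1984 for i = 0, 1, 2, …
30 January 1985 is 166 days after the start; 166 ÷ 28 = 5 remainder 26; since the remainder is 26, round up to i = 6. First occurrence in the window: #7 on 1 February 1985 (6×28 = 168 days in).
7 August 1986 is 720 days after the start; 720 ÷ 28 = 25 remainder 20. Last occurrence in the window: #26 on 18 July 1986.
Occurrences #7 through #26: 20 in total.

20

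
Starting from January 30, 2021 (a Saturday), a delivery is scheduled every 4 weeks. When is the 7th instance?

July 17, 2021

The 7th occurrence is 6 intervals after the first: 6 × 28 = 168 days after January 30, 2021.
January has 31 days — 1 day to the end of January leaves 167.
February has 28 days (139 left).
March has 31 days (108 left).
April has 30 days (78 left).
May has 31 days (47 left).
June has 30 days (17 left).
17 days into July → July 17, 2021.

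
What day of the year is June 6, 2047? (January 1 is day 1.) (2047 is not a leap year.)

157

Days in months before June: 31 + 28 + 31 + 30 + 31 = 151.
Plus 6 days into June → day 157.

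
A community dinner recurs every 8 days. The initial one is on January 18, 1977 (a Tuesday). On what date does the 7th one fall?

March 7, 1977

The 7th occurrence is 6 intervals after the first: 6 × 8 = 48 days after January 18, 1977.
January has 31 days — 13 days to the end of January leaves 35.
February has 28 days (7 left).
7 days into March → March 7, 1977.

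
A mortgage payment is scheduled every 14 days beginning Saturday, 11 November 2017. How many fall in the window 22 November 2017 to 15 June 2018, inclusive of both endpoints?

Occurrences land 14·i days after 11 November 2017 for i = 0, 1, 2, …
22 November 2017 is 11 days after the start; 11 ÷ 14 = 0 remainder 11; since the remainder is 11, round up to i = 1. First occurrence in the window: #2 on 25 November 2017 (1×14 = 14 days in).
15 June 2018 is 216 days after the start; 216 ÷ 14 = 15 remainder 6. Last occurrence in the window: #16 on 9 June 2018.
Occurrences #2 through #16: 15 in total.

15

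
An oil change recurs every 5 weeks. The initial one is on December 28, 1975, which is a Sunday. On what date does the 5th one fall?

The 5th occurrence is 4 intervals after the first: 4 × 35 = 140 days after December 28, 1975.
December has 31 days — 3 days to the end of December leaves 137.
January has 31 days (106 left).
February has 29 days (77 left).
March has 31 days (46 left).
April has 30 days (16 left).
16 days into May → May 16, 1976.

May 16, 1976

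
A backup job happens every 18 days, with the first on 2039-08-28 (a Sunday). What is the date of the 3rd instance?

2039-10-03

The 3rd occurrence is 2 intervals after the first: 2 × 18 = 36 days after 2039-08-28.
August has 31 days — 3 days to the end of August leaves 33.
September has 30 days (3 left).
3 days into October → 2039-10-03.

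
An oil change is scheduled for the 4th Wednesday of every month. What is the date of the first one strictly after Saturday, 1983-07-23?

1983-07-27

July 1983 starts on a Friday; its first Wednesday is the 6th, so the 4th Wednesday is the 27th — 1983-07-27.
1983-07-27 is after 1983-07-23, so that is the next one.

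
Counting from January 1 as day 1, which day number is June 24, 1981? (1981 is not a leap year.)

Days in months before June: 31 + 28 + 31 + 30 + 31 = 151.
Plus 24 days into June → day 175.

175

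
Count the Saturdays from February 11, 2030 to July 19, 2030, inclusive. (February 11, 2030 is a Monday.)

February 11, 2030 is a Monday; the first Saturday on or after it is February 16, 2030 (5 days later).
From February 16, 2030 to July 19, 2030: 12 + 31 + 30 + 31 + 30 + 19 = 153 days (rest of February, March, April, May, June, July).
153 ÷ 7 = 21 full weeks with remainder 6, so 21 more Saturdays after the first → 22.

22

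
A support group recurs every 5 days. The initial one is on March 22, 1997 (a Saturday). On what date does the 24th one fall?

The 24th occurrence is 23 intervals after the first: 23 × 5 = 115 days after March 22, 1997.
March has 31 days — 9 days to the end of March leaves 106.
April has 30 days (76 left).
May has 31 days (45 left).
June has 30 days (15 left).
15 days into July → July 15, 1997.

July 15, 1997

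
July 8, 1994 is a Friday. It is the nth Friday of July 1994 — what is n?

Day 8 falls in week ⌈8/7⌉ of the month.
Days 1–7 hold the 1st Friday, 8–14 the 2nd, 15–21 the 3rd, 22–28 the 4th, 29–31 the 5th.
8 is in the range for the 2nd.

2nd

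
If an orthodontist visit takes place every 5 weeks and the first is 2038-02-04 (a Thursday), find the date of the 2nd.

2038-03-11

The 2nd occurrence is 1 interval after the first: 1 × 35 = 35 days after 2038-02-04.
February has 28 days — 24 days to the end of February leaves 11.
11 days into March → 2038-03-11.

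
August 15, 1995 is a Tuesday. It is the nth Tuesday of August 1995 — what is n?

3rd

Day 15 falls in week ⌈15/7⌉ of the month.
Days 1–7 hold the 1st Tuesday, 8–14 the 2nd, 15–21 the 3rd, 22–28 the 4th, 29–31 the 5th.
15 is in the range for the 3rd.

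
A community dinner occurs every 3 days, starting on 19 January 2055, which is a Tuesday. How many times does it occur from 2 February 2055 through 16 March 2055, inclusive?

14

Occurrences land 3·i days after 19 January 2055 for i = 0, 1, 2, …
2 February 2055 is 14 days after the start; 14 ÷ 3 = 4 remainder 2; since the remainder is 2, round up to i = 5. First occurrence in the window: #6 on 3 February 2055 (5×3 = 15 days in).
16 March 2055 is 56 days after the start; 56 ÷ 3 = 18 remainder 2. Last occurrence in the window: #19 on 14 March 2055.
Occurrences #6 through #19: 14 in total.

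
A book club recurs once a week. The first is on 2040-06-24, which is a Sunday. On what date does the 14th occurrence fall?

The 14th occurrence is 13 intervals after the first: 13 × 7 = 91 days after 2040-06-24.
June has 30 days — 6 days to the end of June leaves 85.
July has 31 days (54 left).
August has 31 days (23 left).
23 days into September → 2040-09-23.

2040-09-23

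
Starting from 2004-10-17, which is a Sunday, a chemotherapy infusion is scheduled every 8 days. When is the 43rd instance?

2005-09-18

The 43rd occurrence is 42 intervals after the first: 42 × 8 = 336 days after 2004-10-17.
October has 31 days — 14 days to the end of October leaves 322.
November has 30 days (292 left).
December has 31 days (261 left).
January has 31 days (230 left).
February has 28 days (202 left).
March has 31 days (171 left).
April has 30 days (141 left).
May has 31 days (110 left).
June has 30 days (80 left).
July has 31 days (49 left).
August has 31 days (18 left).
18 days into September → 2005-09-18.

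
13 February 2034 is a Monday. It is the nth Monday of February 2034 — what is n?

2nd

Day 13 falls in week ⌈13/7⌉ of the month.
Days 1–7 hold the 1st Monday, 8–14 the 2nd, 15–21 the 3rd, 22–28 the 4th, 29–31 the 5th.
13 is in the range for the 2nd.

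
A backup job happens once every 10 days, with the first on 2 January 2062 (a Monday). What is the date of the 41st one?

6 February 2063

The 41st occurrence is 40 intervals after the first: 40 × 10 = 400 days after 2 January 2062.
January has 31 days — 29 days to the end of January leaves 371.
February has 28 days (343 left).
March has 31 days (312 left).
April has 30 days (282 left).
May has 31 days (251 left).
June has 30 days (221 left).
July has 31 days (190 left).
August has 31 days (159 left).
September has 30 days (129 left).
October has 31 days (98 left).
November has 30 days (68 left).
December has 31 days (37 left).
January has 31 days (6 left).
6 days into February → 6 February 2063.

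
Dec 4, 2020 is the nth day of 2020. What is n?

Days in months before Dec: 31 + 29 + 31 + 30 + 31 + 30 + 31 + 31 + 30 + 31 + 30 = 335.
Plus 4 days into Dec → day 339.

339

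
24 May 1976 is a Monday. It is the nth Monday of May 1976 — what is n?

4th

Day 24 falls in week ⌈24/7⌉ of the month.
Days 1–7 hold the 1st Monday, 8–14 the 2nd, 15–21 the 3rd, 22–28 the 4th, 29–31 the 5th.
24 is in the range for the 4th.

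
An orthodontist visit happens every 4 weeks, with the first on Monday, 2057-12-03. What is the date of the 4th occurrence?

The 4th occurrence is 3 intervals after the first: 3 × 28 = 84 days after 2057-12-03.
December has 31 days — 28 days to the end of December leaves 56.
January has 31 days (25 left).
25 days into February → 2058-02-25.

2058-02-25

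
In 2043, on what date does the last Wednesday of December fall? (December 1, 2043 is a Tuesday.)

December 30, 2043

December 2043 begins on a Tuesday, so the first Wednesday is December 2 (1 day later).
December 2043 has 31 days. Adding weeks: 2, 9, 16, 23, 30 — the last one ≤ 31 is the 30th.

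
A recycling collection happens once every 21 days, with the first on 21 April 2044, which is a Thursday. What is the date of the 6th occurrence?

4 August 2044

The 6th occurrence is 5 intervals after the first: 5 × 21 = 105 days after 21 April 2044.
April has 30 days — 9 days to the end of April leaves 96.
May has 31 days (65 left).
June has 30 days (35 left).
July has 31 days (4 left).
4 days into August → 4 August 2044.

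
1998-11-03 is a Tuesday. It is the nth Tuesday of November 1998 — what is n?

1st

Day 3 falls in week ⌈3/7⌉ of the month.
Days 1–7 hold the 1st Tuesday, 8–14 the 2nd, 15–21 the 3rd, 22–28 the 4th, 29–31 the 5th.
3 is in the range for the 1st.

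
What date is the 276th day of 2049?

January has 31 days (276 − 31 = 245 remain).
February has 28 days (245 − 28 = 217 remain).
March has 31 days (217 − 31 = 186 remain).
April has 30 days (186 − 30 = 156 remain).
May has 31 days (156 − 31 = 125 remain).
June has 30 days (125 − 30 = 95 remain).
July has 31 days (95 − 31 = 64 remain).
August has 31 days (64 − 31 = 33 remain).
September has 30 days (33 − 30 = 3 remain).
3 into October → October 3.

2049-10-03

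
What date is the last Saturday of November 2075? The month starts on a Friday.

November 2075 begins on a Friday, so the first Saturday is November 2 (1 day later).
November 2075 has 30 days. Adding weeks: 2, 9, 16, 23, 30 — the last one ≤ 30 is the 30th.

2075-11-30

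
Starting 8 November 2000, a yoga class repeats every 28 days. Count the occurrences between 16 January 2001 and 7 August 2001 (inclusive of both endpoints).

7

Occurrences land 28·i days after 8 November 2000 for i = 0, 1, 2, …
16 January 2001 is 69 days after the start; 69 ÷ 28 = 2 remainder 13; since the remainder is 13, round up to i = 3. First occurrence in the window: #4 on 31 January 2001 (3×28 = 84 days in).
7 August 2001 is 272 days after the start; 272 ÷ 28 = 9 remainder 20. Last occurrence in the window: #10 on 18 July 2001.
Occurrences #4 through #10: 7 in total.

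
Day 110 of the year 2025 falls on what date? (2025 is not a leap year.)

January has 31 days (110 − 31 = 79 remain).
February has 28 days (79 − 28 = 51 remain).
March has 31 days (51 − 31 = 20 remain).
20 into April → April 20.

2025-04-20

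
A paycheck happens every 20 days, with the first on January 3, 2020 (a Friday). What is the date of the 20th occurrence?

The 20th occurrence is 19 intervals after the first: 19 × 20 = 380 days after January 3, 2020.
January has 31 days — 28 days to the end of January leaves 352.
February has 29 days (323 left).
March has 31 days (292 left).
April has 30 days (262 left).
May has 31 days (231 left).
June has 30 days (201 left).
July has 31 days (170 left).
August has 31 days (139 left).
September has 30 days (109 left).
October has 31 days (78 left).
November has 30 days (48 left).
December has 31 days (17 left).
17 days into January → January 17, 2021.

January 17, 2021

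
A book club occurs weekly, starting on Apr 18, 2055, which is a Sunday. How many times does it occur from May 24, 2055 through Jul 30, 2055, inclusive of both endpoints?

Occurrences land 7·i days after Apr 18, 2055 for i = 0, 1, 2, …
May 24, 2055 is 36 days after the start; 36 ÷ 7 = 5 remainder 1; since the remainder is 1, round up to i = 6. First occurrence in the window: #7 on May 30, 2055 (6×7 = 42 days in).
Jul 30, 2055 is 103 days after the start; 103 ÷ 7 = 14 remainder 5. Last occurrence in the window: #15 on Jul 25, 2055.
Occurrences #7 through #15: 9 in total.

9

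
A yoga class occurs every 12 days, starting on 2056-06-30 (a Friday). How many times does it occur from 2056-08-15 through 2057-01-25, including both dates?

Occurrences land 12·i days after 2056-06-30 for i = 0, 1, 2, …
2056-08-15 is 46 days after the start; 46 ÷ 12 = 3 remainder 10; since the remainder is 10, round up to i = 4. First occurrence in the window: #5 on 2056-08-17 (4×12 = 48 days in).
2057-01-25 is 209 days after the start; 209 ÷ 12 = 17 remainder 5. Last occurrence in the window: #18 on 2057-01-20.
Occurrences #5 through #18: 14 in total.

14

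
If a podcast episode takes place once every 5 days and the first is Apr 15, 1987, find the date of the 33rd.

Sep 22, 1987

The 33rd occurrence is 32 intervals after the first: 32 × 5 = 160 days after Apr 15, 1987.
Apr has 30 days — 15 days to the end of Apr leaves 145.
May has 31 days (114 left).
Jun has 30 days (84 left).
Jul has 31 days (53 left).
Aug has 31 days (22 left).
22 days into Sep → Sep 22, 1987.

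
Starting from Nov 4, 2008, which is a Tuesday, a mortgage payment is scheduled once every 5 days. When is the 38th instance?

The 38th occurrence is 37 intervals after the first: 37 × 5 = 185 days after Nov 4, 2008.
Nov has 30 days — 26 days to the end of Nov leaves 159.
Dec has 31 days (128 left).
Jan has 31 days (97 left).
Feb has 28 days (69 left).
Mar has 31 days (38 left).
Apr has 30 days (8 left).
8 days into May → May 8, 2009.

May 8, 2009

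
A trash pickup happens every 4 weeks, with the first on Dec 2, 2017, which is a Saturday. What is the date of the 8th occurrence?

Jun 16, 2018

The 8th occurrence is 7 intervals after the first: 7 × 28 = 196 days after Dec 2, 2017.
Dec has 31 days — 29 days to the end of Dec leaves 167.
Jan has 31 days (136 left).
Feb has 28 days (108 left).
Mar has 31 days (77 left).
Apr has 30 days (47 left).
May has 31 days (16 left).
16 days into Jun → Jun 16, 2018.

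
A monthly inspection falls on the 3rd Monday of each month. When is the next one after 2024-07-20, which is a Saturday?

July 2024 starts on a Monday; its first Monday is the 1st, so the 3rd Monday is the 15th — 2024-07-15.
That is not after 2024-07-20, so look at August 2024.
August 2024 starts on a Thursday; its first Monday is the 5th, so the 3rd Monday is the 19th — 2024-08-19.

2024-08-19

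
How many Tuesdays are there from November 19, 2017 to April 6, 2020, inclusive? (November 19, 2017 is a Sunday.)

124

November 19, 2017 is a Sunday; the first Tuesday on or after it is November 21, 2017 (2 days later).
From November 21, 2017 to April 6, 2020: 40 + 365 + 365 + 97 = 867 days (rest of 2017, 2018, 2019, to April 6, 2020 in 2020).
867 ÷ 7 = 123 full weeks with remainder 6, so 123 more Tuesdays after the first → 124.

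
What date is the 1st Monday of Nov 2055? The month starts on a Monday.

Nov 2055 begins on a Monday, so the first Monday is Nov 1.

Nov 1, 2055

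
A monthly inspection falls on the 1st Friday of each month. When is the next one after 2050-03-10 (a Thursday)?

March 2050 starts on a Tuesday, so its 1st Friday is 2050-03-04 (3 days in).
That is not after 2050-03-10, so look at April 2050.
April 2050 starts on a Friday, so its 1st Friday is 2050-04-01.

2050-04-01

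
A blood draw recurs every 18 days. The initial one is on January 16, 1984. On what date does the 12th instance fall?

The 12th occurrence is 11 intervals after the first: 11 × 18 = 198 days after January 16, 1984.
January has 31 days — 15 days to the end of January leaves 183.
February has 29 days (154 left).
March has 31 days (123 left).
April has 30 days (93 left).
May has 31 days (62 left).
June has 30 days (32 left).
July has 31 days (1 left).
1 day into August → August 1, 1984.

August 1, 1984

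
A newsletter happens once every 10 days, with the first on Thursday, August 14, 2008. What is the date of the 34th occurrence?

The 34th occurrence is 33 intervals after the first: 33 × 10 = 330 days after August 14, 2008.
August has 31 days — 17 days to the end of August leaves 313.
September has 30 days (283 left).
October has 31 days (252 left).
November has 30 days (222 left).
December has 31 days (191 left).
January has 31 days (160 left).
February has 28 days (132 left).
March has 31 days (101 left).
April has 30 days (71 left).
May has 31 days (40 left).
June has 30 days (10 left).
10 days into July → July 10, 2009.

July 10, 2009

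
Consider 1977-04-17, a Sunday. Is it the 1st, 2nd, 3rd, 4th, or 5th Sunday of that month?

3rd

Day 17 falls in week ⌈17/7⌉ of the month.
Days 1–7 hold the 1st Sunday, 8–14 the 2nd, 15–21 the 3rd, 22–28 the 4th, 29–31 the 5th.
17 is in the range for the 3rd.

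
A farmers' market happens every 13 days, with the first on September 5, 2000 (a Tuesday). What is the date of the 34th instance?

The 34th occurrence is 33 intervals after the first: 33 × 13 = 429 days after September 5, 2000.
September has 30 days — 25 days to the end of September leaves 404.
From end of September to end of 2000 is 92 days (312 left).
January has 31 days (281 left).
February has 28 days (253 left).
March has 31 days (222 left).
April has 30 days (192 left).
May has 31 days (161 left).
June has 30 days (131 left).
July has 31 days (100 left).
August has 31 days (69 left).
September has 30 days (39 left).
October has 31 days (8 left).
8 days into November → November 8, 2001.

November 8, 2001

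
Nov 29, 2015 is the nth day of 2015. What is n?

333

Days in months before Nov: 31 + 28 + 31 + 30 + 31 + 30 + 31 + 31 + 30 + 31 = 304.
Plus 29 days into Nov → day 333.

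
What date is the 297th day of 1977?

October 24, 1977

January has 31 days (297 − 31 = 266 remain).
February has 28 days (266 − 28 = 238 remain).
March has 31 days (238 − 31 = 207 remain).
April has 30 days (207 − 30 = 177 remain).
May has 31 days (177 − 31 = 146 remain).
June has 30 days (146 − 30 = 116 remain).
July has 31 days (116 − 31 = 85 remain).
August has 31 days (85 − 31 = 54 remain).
September has 30 days (54 − 30 = 24 remain).
24 into October → October 24.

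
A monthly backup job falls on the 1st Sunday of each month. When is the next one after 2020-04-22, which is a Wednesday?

April 2020 starts on a Wednesday, so its 1st Sunday is 2020-04-05 (4 days in).
That is not after 2020-04-22, so look at May 2020.
May 2020 starts on a Friday, so its 1st Sunday is 2020-05-03 (2 days in).

2020-05-03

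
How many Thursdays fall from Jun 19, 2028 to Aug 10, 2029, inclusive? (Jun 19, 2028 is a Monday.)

60

Jun 19, 2028 is a Monday; the first Thursday on or after it is Jun 22, 2028 (3 days later).
From Jun 22, 2028 to Aug 10, 2029: 192 + 222 = 414 days (rest of 2028, to Aug 10, 2029 in 2029).
414 ÷ 7 = 59 full weeks with remainder 1, so 59 more Thursdays after the first → 60.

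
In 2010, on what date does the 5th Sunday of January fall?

The first Sunday of January 2010 is January 3.
The 5th Sunday is 4 weeks later: 3 + 28 = 31.

2010-01-31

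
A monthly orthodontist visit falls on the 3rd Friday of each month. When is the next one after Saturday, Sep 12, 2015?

Sep 18, 2015

Sep 2015 starts on a Tuesday; its first Friday is the 4th, so the 3rd Friday is the 18th — Sep 18, 2015.
Sep 18, 2015 is after Sep 12, 2015, so that is the next one.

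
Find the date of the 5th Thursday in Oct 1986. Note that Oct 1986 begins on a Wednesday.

Oct 30, 1986

Oct 1986 begins on a Wednesday, so the first Thursday is Oct 2 (1 day later).
The 5th Thursday is 4 weeks later: 2 + 28 = 30.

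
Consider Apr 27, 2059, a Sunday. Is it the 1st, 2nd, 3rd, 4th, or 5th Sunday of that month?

Day 27 falls in week ⌈27/7⌉ of the month.
Days 1–7 hold the 1st Sunday, 8–14 the 2nd, 15–21 the 3rd, 22–28 the 4th, 29–31 the 5th.
27 is in the range for the 4th.

4th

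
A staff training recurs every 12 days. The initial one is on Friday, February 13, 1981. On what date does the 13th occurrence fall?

July 7, 1981

The 13th occurrence is 12 intervals after the first: 12 × 12 = 144 days after February 13, 1981.
February has 28 days — 15 days to the end of February leaves 129.
March has 31 days (98 left).
April has 30 days (68 left).
May has 31 days (37 left).
June has 30 days (7 left).
7 days into July → July 7, 1981.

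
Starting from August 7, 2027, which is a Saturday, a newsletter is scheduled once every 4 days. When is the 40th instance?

January 10, 2028

The 40th occurrence is 39 intervals after the first: 39 × 4 = 156 days after August 7, 2027.
August has 31 days — 24 days to the end of August leaves 132.
September has 30 days (102 left).
October has 31 days (71 left).
November has 30 days (41 left).
December has 31 days (10 left).
10 days into January → January 10, 2028.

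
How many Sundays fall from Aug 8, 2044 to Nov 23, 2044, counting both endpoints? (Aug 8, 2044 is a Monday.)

15

Aug 8, 2044 is a Monday; the first Sunday on or after it is Aug 14, 2044 (6 days later).
From Aug 14, 2044 to Nov 23, 2044: 17 + 30 + 31 + 23 = 101 days (rest of Aug, Sep, Oct, Nov).
101 ÷ 7 = 14 full weeks with remainder 3, so 14 more Sundays after the first → 15.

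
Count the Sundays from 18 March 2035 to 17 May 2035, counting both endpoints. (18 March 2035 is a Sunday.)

9

18 March 2035 is a Sunday; the first Sunday on or after it is 18 March 2035.
From 18 March 2035 to 17 May 2035: 13 + 30 + 17 = 60 days (rest of March, April, May).
60 ÷ 7 = 8 full weeks with remainder 4, so 8 more Sundays after the first → 9.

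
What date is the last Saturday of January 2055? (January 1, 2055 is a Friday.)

January 2055 begins on a Friday, so the first Saturday is January 2 (1 day later).
January 2055 has 31 days. Adding weeks: 2, 9, 16, 23, 30 — the last one ≤ 31 is the 30th.

2055-01-30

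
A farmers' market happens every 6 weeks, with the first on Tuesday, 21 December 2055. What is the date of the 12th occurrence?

27 March 2057

The 12th occurrence is 11 intervals after the first: 11 × 42 = 462 days after 21 December 2055.
December has 31 days — 10 days to the end of December leaves 452.
2056 has 366 days (86 left).
January has 31 days (55 left).
February has 28 days (27 left).
27 days into March → 27 March 2057.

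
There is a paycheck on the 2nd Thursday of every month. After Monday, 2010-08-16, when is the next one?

August 2010 starts on a Sunday; its first Thursday is the 5th, so the 2nd Thursday is the 12th — 2010-08-12.
That is not after 2010-08-16, so look at September 2010.
September 2010 starts on a Wednesday; its first Thursday is the 2nd, so the 2nd Thursday is the 9th — 2010-09-09.

2010-09-09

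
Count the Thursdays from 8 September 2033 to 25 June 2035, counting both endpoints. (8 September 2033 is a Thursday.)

94

8 September 2033 is a Thursday; the first Thursday on or after it is 8 September 2033.
From 8 September 2033 to 25 June 2035: 114 + 365 + 176 = 655 days (rest of 2033, 2034, to 25 June 2035 in 2035).
655 ÷ 7 = 93 full weeks with remainder 4, so 93 more Thursdays after the first → 94.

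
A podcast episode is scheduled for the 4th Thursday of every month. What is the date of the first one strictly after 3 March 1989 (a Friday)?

March 1989 starts on a Wednesday; its first Thursday is the 2nd, so the 4th Thursday is the 23rd — 23 March 1989.
23 March 1989 is after 3 March 1989, so that is the next one.

23 March 1989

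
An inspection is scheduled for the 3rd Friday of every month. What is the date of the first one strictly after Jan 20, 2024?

Jan 2024 starts on a Monday; its first Friday is the 5th, so the 3rd Friday is the 19th — Jan 19, 2024.
That is not after Jan 20, 2024, so look at Feb 2024.
Feb 2024 starts on a Thursday; its first Friday is the 2nd, so the 3rd Friday is the 16th — Feb 16, 2024.

Feb 16, 2024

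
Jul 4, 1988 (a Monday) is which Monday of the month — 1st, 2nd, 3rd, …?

Day 4 falls in week ⌈4/7⌉ of the month.
Days 1–7 hold the 1st Monday, 8–14 the 2nd, 15–21 the 3rd, 22–28 the 4th, 29–31 the 5th.
4 is in the range for the 1st.

1st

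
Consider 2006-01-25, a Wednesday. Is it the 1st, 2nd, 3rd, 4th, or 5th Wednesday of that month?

4th

Day 25 falls in week ⌈25/7⌉ of the month.
Days 1–7 hold the 1st Wednesday, 8–14 the 2nd, 15–21 the 3rd, 22–28 the 4th, 29–31 the 5th.
25 is in the range for the 4th.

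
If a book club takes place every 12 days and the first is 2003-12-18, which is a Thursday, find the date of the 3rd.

The 3rd occurrence is 2 intervals after the first: 2 × 12 = 24 days after 2003-12-18.
December has 31 days — 13 days to the end of December leaves 11.
11 days into January → 2004-01-11.

2004-01-11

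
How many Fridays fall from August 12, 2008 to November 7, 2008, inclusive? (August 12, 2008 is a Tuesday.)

August 12, 2008 is a Tuesday; the first Friday on or after it is August 15, 2008 (3 days later).
From August 15, 2008 to November 7, 2008: 16 + 30 + 31 + 7 = 84 days (rest of August, September, October, November).
84 ÷ 7 = 12 full weeks with remainder 0, so 12 more Fridays after the first → 13.

13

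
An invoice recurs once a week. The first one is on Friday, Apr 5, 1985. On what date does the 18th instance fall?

Aug 2, 1985

The 18th occurrence is 17 intervals after the first: 17 × 7 = 119 days after Apr 5, 1985.
Apr has 30 days — 25 days to the end of Apr leaves 94.
May has 31 days (63 left).
Jun has 30 days (33 left).
Jul has 31 days (2 left).
2 days into Aug → Aug 2, 1985.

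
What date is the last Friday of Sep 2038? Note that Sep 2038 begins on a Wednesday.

Sep 24, 2038

Sep 2038 begins on a Wednesday, so the first Friday is Sep 3 (2 days later).
Sep 2038 has 30 days. Adding weeks: 3, 10, 17, 24 — the last one ≤ 30 is the 24th.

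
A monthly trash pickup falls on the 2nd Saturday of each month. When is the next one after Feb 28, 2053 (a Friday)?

Mar 8, 2053

Feb 2053 starts on a Saturday; its first Saturday is the 1st, so the 2nd Saturday is the 8th — Feb 8, 2053.
That is not after Feb 28, 2053, so look at Mar 2053.
Mar 2053 starts on a Saturday; its first Saturday is the 1st, so the 2nd Saturday is the 8th — Mar 8, 2053.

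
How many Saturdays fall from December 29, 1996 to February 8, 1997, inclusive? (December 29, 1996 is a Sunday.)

6

December 29, 1996 is a Sunday; the first Saturday on or after it is January 4, 1997 (6 days later).
From January 4, 1997 to February 8, 1997: 27 + 8 = 35 days (rest of January, February).
35 ÷ 7 = 5 full weeks with remainder 0, so 5 more Saturdays after the first → 6.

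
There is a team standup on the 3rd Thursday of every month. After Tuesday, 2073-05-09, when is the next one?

May 2073 starts on a Monday; its first Thursday is the 4th, so the 3rd Thursday is the 18th — 2073-05-18.
2073-05-18 is after 2073-05-09, so that is the next one.

2073-05-18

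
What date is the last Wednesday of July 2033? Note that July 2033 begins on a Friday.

2033-07-27

July 2033 begins on a Friday, so the first Wednesday is July 6 (5 days later).
July 2033 has 31 days. Adding weeks: 6, 13, 20, 27 — the last one ≤ 31 is the 27th.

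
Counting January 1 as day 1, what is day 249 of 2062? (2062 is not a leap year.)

January has 31 days (249 − 31 = 218 remain).
February has 28 days (218 − 28 = 190 remain).
March has 31 days (190 − 31 = 159 remain).
April has 30 days (159 − 30 = 129 remain).
May has 31 days (129 − 31 = 98 remain).
June has 30 days (98 − 30 = 68 remain).
July has 31 days (68 − 31 = 37 remain).
August has 31 days (37 − 31 = 6 remain).
6 into September → September 6.

2062-09-06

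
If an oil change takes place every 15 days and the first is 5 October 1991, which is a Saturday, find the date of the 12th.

The 12th occurrence is 11 intervals after the first: 11 × 15 = 165 days after 5 October 1991.
October has 31 days — 26 days to the end of October leaves 139.
November has 30 days (109 left).
December has 31 days (78 left).
January has 31 days (47 left).
February has 29 days (18 left).
18 days into March → 18 March 1992.

18 March 1992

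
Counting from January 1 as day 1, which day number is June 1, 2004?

Days in months before June: 31 + 29 + 31 + 30 + 31 = 152.
Plus 1 day into June → day 153.

153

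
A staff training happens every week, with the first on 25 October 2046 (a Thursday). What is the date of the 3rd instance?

8 November 2046

The 3rd occurrence is 2 intervals after the first: 2 × 7 = 14 days after 25 October 2046.
October has 31 days — 6 days to the end of October leaves 8.
8 days into November → 8 November 2046.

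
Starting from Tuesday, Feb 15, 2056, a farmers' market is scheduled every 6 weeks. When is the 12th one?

May 22, 2057

The 12th occurrence is 11 intervals after the first: 11 × 42 = 462 days after Feb 15, 2056.
Feb has 29 days — 14 days to the end of Feb leaves 448.
From end of Feb to end of 2056 is 306 days (142 left).
Jan has 31 days (111 left).
Feb has 28 days (83 left).
Mar has 31 days (52 left).
Apr has 30 days (22 left).
22 days into May → May 22, 2057.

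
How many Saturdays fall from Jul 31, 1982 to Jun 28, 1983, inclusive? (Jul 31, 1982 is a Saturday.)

Jul 31, 1982 is a Saturday; the first Saturday on or after it is Jul 31, 1982.
From Jul 31, 1982 to Jun 28, 1983: 153 + 179 = 332 days (rest of 1982, to Jun 28, 1983 in 1983).
332 ÷ 7 = 47 full weeks with remainder 3, so 47 more Saturdays after the first → 48.

48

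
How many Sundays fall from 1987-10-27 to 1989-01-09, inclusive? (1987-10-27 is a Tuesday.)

63

1987-10-27 is a Tuesday; the first Sunday on or after it is 1987-11-01 (5 days later).
From 1987-11-01 to 1989-01-09: 60 + 366 + 9 = 435 days (rest of 1987, 1988, to 1989-01-09 in 1989).
435 ÷ 7 = 62 full weeks with remainder 1, so 62 more Sundays after the first → 63.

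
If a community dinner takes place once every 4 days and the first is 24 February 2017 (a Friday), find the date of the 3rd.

4 March 2017

The 3rd occurrence is 2 intervals after the first: 2 × 4 = 8 days after 24 February 2017.
February has 28 days — 4 days to the end of February leaves 4.
4 days into March → 4 March 2017.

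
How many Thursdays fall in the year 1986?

52

January 1, 1986 is a Wednesday; the first Thursday on or after it is January 2, 1986 (1 day later).
From January 2, 1986 to December 31, 1986: 29 + 28 + 31 + 30 + 31 + 30 + 31 + 31 + 30 + 31 + 30 + 31 = 363 days (rest of January, February, March, April, May, June, July, August, September, October, November, December).
363 ÷ 7 = 51 full weeks with remainder 6, so 51 more Thursdays after the first → 52.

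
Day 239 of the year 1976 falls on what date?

January has 31 days (239 − 31 = 208 remain).
February has 29 days (208 − 29 = 179 remain).
March has 31 days (179 − 31 = 148 remain).
April has 30 days (148 − 30 = 118 remain).
May has 31 days (118 − 31 = 87 remain).
June has 30 days (87 − 30 = 57 remain).
July has 31 days (57 − 31 = 26 remain).
26 into August → August 26.

August 26, 1976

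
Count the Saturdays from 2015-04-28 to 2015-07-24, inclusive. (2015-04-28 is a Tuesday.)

12

2015-04-28 is a Tuesday; the first Saturday on or after it is 2015-05-02 (4 days later).
From 2015-05-02 to 2015-07-24: 29 + 30 + 24 = 83 days (rest of May, June, July).
83 ÷ 7 = 11 full weeks with remainder 6, so 11 more Saturdays after the first → 12.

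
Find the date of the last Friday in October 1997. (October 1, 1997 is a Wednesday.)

October 1997 begins on a Wednesday, so the first Friday is October 3 (2 days later).
October 1997 has 31 days. Adding weeks: 3, 10, 17, 24, 31 — the last one ≤ 31 is the 31st.

31 October 1997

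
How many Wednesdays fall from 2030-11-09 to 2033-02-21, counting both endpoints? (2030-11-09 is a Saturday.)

2030-11-09 is a Saturday; the first Wednesday on or after it is 2030-11-13 (4 days later).
From 2030-11-13 to 2033-02-21: 48 + 365 + 366 + 52 = 831 days (rest of 2030, 2031, 2032, to 2033-02-21 in 2033).
831 ÷ 7 = 118 full weeks with remainder 5, so 118 more Wednesdays after the first → 119.

119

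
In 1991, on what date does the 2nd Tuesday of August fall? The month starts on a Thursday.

August 13, 1991

August 1991 begins on a Thursday, so the first Tuesday is August 6 (5 days later).
The 2nd Tuesday is 1 weeks later: 6 + 7 = 13.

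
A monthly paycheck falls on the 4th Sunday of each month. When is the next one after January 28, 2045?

January 2045 starts on a Sunday; its first Sunday is the 1st, so the 4th Sunday is the 22nd — January 22, 2045.
That is not after January 28, 2045, so look at February 2045.
February 2045 starts on a Wednesday; its first Sunday is the 5th, so the 4th Sunday is the 26th — February 26, 2045.

February 26, 2045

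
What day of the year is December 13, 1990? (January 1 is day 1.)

Days in months before December: 31 + 28 + 31 + 30 + 31 + 30 + 31 + 31 + 30 + 31 + 30 = 334.
Plus 13 days into December → day 347.

347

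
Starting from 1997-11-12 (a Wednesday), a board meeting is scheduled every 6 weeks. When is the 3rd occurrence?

The 3rd occurrence is 2 intervals after the first: 2 × 42 = 84 days after 1997-11-12.
November has 30 days — 18 days to the end of November leaves 66.
December has 31 days (35 left).
January has 31 days (4 left).
4 days into February → 1998-02-04.

1998-02-04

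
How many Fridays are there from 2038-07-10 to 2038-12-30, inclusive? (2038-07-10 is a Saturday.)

2038-07-10 is a Saturday; the first Friday on or after it is 2038-07-16 (6 days later).
From 2038-07-16 to 2038-12-30: 15 + 31 + 30 + 31 + 30 + 30 = 167 days (rest of July, August, September, October, November, December).
167 ÷ 7 = 23 full weeks with remainder 6, so 23 more Fridays after the first → 24.

24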